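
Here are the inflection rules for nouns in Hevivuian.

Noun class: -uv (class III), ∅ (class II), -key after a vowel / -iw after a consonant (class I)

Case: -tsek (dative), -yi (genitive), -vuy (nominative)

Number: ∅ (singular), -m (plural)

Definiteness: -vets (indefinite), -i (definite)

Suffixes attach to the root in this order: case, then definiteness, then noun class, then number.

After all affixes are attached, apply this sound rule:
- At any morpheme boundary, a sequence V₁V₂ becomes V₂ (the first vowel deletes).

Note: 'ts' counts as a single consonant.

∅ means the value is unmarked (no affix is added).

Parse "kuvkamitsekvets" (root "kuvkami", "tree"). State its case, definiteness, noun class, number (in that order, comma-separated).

dative, indefinite, class II, singular

Segment: kuvkami-tsek-vets.
case: -tsek → dative.
definiteness: -vets → indefinite.
noun class: ∅ → class II.
number: ∅ → singular.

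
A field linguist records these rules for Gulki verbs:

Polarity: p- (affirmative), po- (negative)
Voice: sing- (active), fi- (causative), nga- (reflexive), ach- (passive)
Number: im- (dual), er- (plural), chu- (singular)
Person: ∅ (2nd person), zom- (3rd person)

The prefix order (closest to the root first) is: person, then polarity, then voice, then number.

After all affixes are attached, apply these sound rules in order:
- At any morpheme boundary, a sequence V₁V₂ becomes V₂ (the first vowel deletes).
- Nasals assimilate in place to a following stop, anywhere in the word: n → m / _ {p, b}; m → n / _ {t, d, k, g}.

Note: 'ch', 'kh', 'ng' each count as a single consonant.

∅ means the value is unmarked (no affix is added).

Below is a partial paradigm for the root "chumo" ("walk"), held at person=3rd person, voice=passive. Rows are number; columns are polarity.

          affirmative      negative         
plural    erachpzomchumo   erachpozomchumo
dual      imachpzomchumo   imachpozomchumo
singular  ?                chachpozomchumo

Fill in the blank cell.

Attach person 3rd person zom- → zomchumo.
Attach polarity affirmative p- → pzomchumo.
Attach voice passive ach- → achpzomchumo.
Attach number singular chu- → chuachpzomchumo.
Apply vowel deletion: chuachpzomchumo → chachpzomchumo.
Nasal assimilation: no change.

chachpzomchumo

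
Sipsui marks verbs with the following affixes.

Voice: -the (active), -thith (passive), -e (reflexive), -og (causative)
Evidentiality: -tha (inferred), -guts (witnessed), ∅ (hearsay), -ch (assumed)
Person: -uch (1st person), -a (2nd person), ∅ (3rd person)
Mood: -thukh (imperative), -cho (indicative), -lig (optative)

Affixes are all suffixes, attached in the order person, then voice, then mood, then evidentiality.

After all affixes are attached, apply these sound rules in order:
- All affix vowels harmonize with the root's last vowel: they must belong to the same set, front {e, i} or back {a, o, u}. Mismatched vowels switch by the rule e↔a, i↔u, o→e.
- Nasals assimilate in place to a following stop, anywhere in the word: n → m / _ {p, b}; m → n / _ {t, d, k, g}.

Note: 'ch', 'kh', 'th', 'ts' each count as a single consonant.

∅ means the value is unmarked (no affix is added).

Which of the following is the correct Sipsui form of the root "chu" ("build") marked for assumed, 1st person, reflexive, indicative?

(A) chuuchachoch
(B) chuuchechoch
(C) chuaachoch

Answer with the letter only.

A

Attach person 1st person -uch → chuuch.
Attach voice reflexive -e → chuuche.
Attach mood indicative -cho → chuuchecho.
Attach evidentiality assumed -ch → chuuchechoch.
Apply vowel harmony: chuuchechoch → chuuchachoch.
Nasal assimilation: no change.
So the correct form is chuuchachoch, option (A).
(B) chuuchechoch is wrong: it fails to apply the sound rule(s).
(C) chuaachoch is wrong: it uses 2nd person instead of 1st person for person.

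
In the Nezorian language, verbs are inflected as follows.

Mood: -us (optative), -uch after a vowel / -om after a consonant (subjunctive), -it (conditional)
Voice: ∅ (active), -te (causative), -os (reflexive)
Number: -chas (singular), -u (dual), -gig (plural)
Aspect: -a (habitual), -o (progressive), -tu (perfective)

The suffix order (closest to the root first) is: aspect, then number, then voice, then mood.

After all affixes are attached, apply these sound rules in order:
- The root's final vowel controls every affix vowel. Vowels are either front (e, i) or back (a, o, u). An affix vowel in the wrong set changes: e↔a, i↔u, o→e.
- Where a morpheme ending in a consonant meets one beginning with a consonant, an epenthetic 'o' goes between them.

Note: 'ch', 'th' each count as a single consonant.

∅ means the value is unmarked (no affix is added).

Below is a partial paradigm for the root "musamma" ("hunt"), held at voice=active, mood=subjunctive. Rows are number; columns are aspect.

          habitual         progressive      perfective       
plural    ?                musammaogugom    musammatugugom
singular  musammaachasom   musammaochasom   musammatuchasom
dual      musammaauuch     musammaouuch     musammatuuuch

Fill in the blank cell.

Attach aspect habitual -a → musammaa.
Attach number plural -gig → musammaagig.
voice = active: zero marking, form stays musammaagig.
Attach mood subjunctive -om (after consonant 'g') → musammaagigom.
Apply vowel harmony: musammaagigom → musammaagugom.
Epenthesis: no change.

musammaagugom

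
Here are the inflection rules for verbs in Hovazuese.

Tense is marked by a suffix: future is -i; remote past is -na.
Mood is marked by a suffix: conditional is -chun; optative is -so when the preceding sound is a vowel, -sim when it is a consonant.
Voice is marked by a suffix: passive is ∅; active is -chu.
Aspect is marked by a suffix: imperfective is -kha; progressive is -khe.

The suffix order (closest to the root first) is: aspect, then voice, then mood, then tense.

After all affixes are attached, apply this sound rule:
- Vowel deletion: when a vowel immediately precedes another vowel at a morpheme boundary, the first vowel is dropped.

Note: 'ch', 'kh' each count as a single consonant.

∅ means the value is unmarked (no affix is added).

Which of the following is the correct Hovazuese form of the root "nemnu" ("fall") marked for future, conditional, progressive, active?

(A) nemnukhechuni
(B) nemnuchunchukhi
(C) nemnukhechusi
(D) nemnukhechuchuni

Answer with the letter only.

D

Attach aspect progressive -khe → nemnukhe.
Attach voice active -chu → nemnukhechu.
Attach mood conditional -chun → nemnukhechuchun.
Attach tense future -i → nemnukhechuchuni.
Vowel deletion: no change.
So the correct form is nemnukhechuchuni, option (D).
(C) nemnukhechusi is wrong: it uses optative instead of conditional for mood.
(B) nemnuchunchukhi is wrong: it has the affixes in the wrong order.
(A) nemnukhechuni is wrong: it uses passive instead of active for voice.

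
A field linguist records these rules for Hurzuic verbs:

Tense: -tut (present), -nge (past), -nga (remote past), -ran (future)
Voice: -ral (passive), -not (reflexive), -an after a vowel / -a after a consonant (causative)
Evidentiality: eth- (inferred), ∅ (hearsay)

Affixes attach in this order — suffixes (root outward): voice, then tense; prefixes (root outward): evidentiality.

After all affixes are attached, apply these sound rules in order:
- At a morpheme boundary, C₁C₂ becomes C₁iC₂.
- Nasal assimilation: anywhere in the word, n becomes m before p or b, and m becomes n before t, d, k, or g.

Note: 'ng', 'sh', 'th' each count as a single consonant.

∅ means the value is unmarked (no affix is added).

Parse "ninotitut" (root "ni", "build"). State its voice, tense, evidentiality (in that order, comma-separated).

reflexive, present, hearsay

Segment: ni-not-tut.
voice: -not → reflexive.
tense: -tut → present.
evidentiality: ∅ → hearsay.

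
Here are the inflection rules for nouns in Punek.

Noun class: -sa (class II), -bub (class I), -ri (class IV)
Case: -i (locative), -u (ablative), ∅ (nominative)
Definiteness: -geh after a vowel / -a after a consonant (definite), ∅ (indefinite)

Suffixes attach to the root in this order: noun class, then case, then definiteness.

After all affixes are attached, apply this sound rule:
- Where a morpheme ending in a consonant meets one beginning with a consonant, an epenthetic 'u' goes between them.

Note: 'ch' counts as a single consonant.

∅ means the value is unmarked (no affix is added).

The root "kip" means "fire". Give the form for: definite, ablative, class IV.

Attach noun class class IV -ri → kipri.
Attach case ablative -u → kipriu.
Attach definiteness definite -geh (after vowel 'u') → kipriugeh.
Apply epenthesis: kipriugeh → kipuriugeh.

kipuriugeh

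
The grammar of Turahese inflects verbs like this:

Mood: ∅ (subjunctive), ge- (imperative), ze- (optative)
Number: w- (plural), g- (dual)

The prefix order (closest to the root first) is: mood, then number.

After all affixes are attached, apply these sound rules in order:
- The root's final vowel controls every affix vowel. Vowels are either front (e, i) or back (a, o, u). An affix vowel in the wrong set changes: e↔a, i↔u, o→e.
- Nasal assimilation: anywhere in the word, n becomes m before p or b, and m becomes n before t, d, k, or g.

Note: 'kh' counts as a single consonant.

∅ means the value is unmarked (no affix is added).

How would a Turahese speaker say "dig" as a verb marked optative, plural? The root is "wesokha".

Attach mood optative ze- → zewesokha.
Attach number plural w- → wzewesokha.
Apply vowel harmony: wzewesokha → wzawesokha.
Nasal assimilation: no change.

wzawesokha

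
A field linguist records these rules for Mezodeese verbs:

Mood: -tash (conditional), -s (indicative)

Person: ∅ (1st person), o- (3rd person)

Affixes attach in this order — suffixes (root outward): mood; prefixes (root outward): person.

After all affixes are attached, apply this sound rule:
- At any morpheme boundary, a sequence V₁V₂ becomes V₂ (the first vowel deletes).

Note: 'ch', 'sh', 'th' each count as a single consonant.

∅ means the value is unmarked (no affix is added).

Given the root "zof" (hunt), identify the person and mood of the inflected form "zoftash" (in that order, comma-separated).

Segment: zof-tash.
person: ∅ → 1st person.
mood: -tash → conditional.

1st person, conditional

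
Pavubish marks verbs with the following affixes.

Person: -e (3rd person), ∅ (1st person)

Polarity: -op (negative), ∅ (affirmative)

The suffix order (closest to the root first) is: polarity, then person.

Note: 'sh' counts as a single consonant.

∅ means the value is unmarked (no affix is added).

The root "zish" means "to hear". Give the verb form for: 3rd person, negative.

Attach polarity negative -op → zishop.
Attach person 3rd person -e → zishope.

zishope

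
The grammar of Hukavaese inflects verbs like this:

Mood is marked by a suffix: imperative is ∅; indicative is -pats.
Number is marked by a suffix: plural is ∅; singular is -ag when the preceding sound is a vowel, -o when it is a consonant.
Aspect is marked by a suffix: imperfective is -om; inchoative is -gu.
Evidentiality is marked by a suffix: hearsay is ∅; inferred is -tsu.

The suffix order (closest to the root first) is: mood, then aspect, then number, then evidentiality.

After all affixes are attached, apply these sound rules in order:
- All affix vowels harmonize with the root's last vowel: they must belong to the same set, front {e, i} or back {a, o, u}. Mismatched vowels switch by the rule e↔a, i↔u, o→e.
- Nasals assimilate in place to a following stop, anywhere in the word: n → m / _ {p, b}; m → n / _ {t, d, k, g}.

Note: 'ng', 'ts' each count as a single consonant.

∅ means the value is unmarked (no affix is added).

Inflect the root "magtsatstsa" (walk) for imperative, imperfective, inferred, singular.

mood = imperative: zero marking, form stays magtsatstsa.
Attach aspect imperfective -om → magtsatstsaom.
Attach number singular -o (after consonant 'm') → magtsatstsaomo.
Attach evidentiality inferred -tsu → magtsatstsaomotsu.
Vowel harmony: no change.
Nasal assimilation: no change.

magtsatstsaomotsu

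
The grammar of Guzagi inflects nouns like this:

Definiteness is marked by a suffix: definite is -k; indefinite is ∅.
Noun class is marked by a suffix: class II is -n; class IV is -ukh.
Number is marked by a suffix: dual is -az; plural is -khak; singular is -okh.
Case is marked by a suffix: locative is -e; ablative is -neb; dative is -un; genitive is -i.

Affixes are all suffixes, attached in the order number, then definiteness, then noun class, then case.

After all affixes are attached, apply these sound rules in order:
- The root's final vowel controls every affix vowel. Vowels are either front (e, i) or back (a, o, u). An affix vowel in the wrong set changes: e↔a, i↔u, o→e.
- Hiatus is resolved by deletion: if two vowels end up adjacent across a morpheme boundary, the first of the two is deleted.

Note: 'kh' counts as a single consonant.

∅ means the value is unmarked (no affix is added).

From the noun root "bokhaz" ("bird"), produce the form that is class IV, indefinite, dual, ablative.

bokhazazukhnab

Attach number dual -az → bokhazaz.
definiteness = indefinite: zero marking, form stays bokhazaz.
Attach noun class class IV -ukh → bokhazazukh.
Attach case ablative -neb → bokhazazukhneb.
Apply vowel harmony: bokhazazukhneb → bokhazazukhnab.
Vowel deletion: no change.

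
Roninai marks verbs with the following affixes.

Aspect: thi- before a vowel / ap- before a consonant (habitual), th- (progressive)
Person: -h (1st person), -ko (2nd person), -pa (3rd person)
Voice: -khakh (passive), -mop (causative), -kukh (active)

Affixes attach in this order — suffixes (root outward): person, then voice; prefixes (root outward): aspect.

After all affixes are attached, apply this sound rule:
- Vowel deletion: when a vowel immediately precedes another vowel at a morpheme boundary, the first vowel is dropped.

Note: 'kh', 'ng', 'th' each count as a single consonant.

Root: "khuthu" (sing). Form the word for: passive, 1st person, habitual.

Attach person 1st person -h → khuthuh.
Attach aspect habitual ap- (before consonant 'kh') → apkhuthuh.
Attach voice passive -khakh → apkhuthuhkhakh.
Vowel deletion: no change.

apkhuthuhkhakh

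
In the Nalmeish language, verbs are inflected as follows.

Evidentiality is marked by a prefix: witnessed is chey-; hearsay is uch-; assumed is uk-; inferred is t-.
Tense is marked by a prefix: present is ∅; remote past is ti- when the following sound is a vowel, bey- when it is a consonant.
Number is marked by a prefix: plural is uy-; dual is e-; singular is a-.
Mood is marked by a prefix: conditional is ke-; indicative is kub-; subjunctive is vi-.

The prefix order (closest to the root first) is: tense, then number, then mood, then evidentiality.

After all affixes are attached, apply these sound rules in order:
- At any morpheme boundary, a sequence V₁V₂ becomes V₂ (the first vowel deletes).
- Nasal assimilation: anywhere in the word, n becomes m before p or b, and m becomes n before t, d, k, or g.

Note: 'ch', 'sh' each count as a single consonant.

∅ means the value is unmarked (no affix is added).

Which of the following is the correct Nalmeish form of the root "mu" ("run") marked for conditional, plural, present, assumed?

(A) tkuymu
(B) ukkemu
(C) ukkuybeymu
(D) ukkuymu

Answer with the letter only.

tense = present: zero marking, form stays mu.
Attach number plural uy- → uymu.
Attach mood conditional ke- → keuymu.
Attach evidentiality assumed uk- → ukkeuymu.
Apply vowel deletion: ukkeuymu → ukkuymu.
Nasal assimilation: no change.
So the correct form is ukkuymu, option (D).
(A) tkuymu is wrong: it uses inferred instead of assumed for evidentiality.
(C) ukkuybeymu is wrong: it uses remote past instead of present for tense.
(B) ukkemu is wrong: it uses dual instead of plural for number.

D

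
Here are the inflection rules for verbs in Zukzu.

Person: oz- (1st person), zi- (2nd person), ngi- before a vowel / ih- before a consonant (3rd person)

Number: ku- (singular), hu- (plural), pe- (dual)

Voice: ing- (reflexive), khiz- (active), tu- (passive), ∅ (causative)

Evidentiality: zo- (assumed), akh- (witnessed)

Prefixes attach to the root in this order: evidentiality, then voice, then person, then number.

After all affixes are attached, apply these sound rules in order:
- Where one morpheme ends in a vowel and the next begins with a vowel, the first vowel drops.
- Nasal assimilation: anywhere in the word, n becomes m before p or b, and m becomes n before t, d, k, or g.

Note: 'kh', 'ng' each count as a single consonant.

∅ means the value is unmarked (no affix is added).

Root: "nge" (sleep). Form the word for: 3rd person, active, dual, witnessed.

Attach evidentiality witnessed akh- → akhnge.
Attach voice active khiz- → khizakhnge.
Attach person 3rd person ih- (before consonant 'kh') → ihkhizakhnge.
Attach number dual pe- → peihkhizakhnge.
Apply vowel deletion: peihkhizakhnge → pihkhizakhnge.
Nasal assimilation: no change.

pihkhizakhnge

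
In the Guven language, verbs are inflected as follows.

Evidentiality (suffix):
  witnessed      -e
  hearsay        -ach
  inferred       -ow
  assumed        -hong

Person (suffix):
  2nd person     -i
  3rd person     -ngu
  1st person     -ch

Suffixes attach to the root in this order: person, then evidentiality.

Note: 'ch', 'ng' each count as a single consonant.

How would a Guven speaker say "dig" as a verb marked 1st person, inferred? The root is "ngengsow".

Attach person 1st person -ch → ngengsowch.
Attach evidentiality inferred -ow → ngengsowchow.

ngengsowchow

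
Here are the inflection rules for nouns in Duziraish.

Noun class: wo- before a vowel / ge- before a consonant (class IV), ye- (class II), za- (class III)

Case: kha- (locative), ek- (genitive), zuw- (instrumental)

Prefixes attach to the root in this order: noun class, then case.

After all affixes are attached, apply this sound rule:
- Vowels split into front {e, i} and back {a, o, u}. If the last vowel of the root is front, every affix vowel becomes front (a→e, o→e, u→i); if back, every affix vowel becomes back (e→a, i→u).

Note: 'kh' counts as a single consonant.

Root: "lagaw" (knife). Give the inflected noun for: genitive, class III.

Attach noun class class III za- → zalagaw.
Attach case genitive ek- → ekzalagaw.
Apply vowel harmony: ekzalagaw → akzalagaw.

akzalagaw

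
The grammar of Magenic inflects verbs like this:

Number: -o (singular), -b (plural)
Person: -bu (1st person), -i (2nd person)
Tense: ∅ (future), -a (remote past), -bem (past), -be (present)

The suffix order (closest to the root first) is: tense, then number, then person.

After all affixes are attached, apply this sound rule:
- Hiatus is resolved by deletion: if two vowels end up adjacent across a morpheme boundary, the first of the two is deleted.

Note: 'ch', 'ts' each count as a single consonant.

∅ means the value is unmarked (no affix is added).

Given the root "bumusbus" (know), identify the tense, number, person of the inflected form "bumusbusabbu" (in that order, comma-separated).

Segment: bumusbus-a-b-bu.
tense: -a → remote past.
number: -b → plural.
person: -bu → 1st person.

remote past, plural, 1st person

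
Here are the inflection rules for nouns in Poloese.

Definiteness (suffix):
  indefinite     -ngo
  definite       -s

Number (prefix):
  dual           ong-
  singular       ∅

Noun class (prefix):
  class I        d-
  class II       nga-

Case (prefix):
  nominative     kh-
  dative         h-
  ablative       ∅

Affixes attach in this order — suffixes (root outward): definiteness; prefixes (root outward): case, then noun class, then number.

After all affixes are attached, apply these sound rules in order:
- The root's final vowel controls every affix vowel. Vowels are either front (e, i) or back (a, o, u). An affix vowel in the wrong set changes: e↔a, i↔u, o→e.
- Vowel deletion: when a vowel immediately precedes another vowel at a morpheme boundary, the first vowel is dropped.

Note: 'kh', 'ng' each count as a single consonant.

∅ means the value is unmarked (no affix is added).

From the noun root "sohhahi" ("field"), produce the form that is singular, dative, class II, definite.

ngehsohhahis

Attach case dative h- → hsohhahi.
Attach noun class class II nga- → ngahsohhahi.
number = singular: zero marking, form stays ngahsohhahi.
Attach definiteness definite -s → ngahsohhahis.
Apply vowel harmony: ngahsohhahis → ngehsohhahis.
Vowel deletion: no change.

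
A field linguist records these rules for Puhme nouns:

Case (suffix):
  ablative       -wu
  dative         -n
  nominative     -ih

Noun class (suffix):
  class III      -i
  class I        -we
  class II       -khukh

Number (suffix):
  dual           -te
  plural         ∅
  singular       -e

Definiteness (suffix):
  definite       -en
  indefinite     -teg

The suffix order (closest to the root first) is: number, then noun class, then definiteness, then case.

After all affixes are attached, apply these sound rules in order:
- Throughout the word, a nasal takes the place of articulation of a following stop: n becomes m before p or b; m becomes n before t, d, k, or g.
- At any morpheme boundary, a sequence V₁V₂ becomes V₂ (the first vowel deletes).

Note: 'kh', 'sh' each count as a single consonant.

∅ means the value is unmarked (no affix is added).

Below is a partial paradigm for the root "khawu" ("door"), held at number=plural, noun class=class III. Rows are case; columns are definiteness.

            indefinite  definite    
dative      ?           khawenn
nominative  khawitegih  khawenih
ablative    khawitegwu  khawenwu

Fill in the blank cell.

number = plural: zero marking, form stays khawu.
Attach noun class class III -i → khawui.
Attach definiteness indefinite -teg → khawuiteg.
Attach case dative -n → khawuitegn.
Nasal assimilation: no change.
Apply vowel deletion: khawuitegn → khawitegn.

khawitegn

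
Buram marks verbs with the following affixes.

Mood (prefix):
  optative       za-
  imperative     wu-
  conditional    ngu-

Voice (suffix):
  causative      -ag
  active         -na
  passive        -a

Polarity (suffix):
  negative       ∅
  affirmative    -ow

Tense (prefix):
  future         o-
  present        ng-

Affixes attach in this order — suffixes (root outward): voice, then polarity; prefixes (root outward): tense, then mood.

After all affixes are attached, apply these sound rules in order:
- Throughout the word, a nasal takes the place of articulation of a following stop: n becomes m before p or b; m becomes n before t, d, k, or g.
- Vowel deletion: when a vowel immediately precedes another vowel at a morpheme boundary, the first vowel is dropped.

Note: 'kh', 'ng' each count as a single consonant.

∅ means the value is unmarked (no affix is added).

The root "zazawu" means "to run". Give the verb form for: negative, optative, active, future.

zozazawuna

Attach voice active -na → zazawuna.
Attach tense future o- → ozazawuna.
Attach mood optative za- → zaozazawuna.
polarity = negative: zero marking, form stays zaozazawuna.
Nasal assimilation: no change.
Apply vowel deletion: zaozazawuna → zozazawuna.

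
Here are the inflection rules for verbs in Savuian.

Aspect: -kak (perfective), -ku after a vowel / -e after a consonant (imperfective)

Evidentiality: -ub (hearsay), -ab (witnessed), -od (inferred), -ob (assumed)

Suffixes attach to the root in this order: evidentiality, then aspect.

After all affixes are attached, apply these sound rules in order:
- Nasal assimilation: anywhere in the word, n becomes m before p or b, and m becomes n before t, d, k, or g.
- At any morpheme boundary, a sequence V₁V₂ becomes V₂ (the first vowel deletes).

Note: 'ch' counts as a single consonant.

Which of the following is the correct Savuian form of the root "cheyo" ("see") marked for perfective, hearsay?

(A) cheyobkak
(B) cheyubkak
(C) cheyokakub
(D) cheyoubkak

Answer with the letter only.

B

Attach evidentiality hearsay -ub → cheyoub.
Attach aspect perfective -kak → cheyoubkak.
Nasal assimilation: no change.
Apply vowel deletion: cheyoubkak → cheyubkak.
So the correct form is cheyubkak, option (B).
(C) cheyokakub is wrong: it has the affixes in the wrong order.
(D) cheyoubkak is wrong: it fails to apply the sound rule(s).
(A) cheyobkak is wrong: it uses assumed instead of hearsay for evidentiality.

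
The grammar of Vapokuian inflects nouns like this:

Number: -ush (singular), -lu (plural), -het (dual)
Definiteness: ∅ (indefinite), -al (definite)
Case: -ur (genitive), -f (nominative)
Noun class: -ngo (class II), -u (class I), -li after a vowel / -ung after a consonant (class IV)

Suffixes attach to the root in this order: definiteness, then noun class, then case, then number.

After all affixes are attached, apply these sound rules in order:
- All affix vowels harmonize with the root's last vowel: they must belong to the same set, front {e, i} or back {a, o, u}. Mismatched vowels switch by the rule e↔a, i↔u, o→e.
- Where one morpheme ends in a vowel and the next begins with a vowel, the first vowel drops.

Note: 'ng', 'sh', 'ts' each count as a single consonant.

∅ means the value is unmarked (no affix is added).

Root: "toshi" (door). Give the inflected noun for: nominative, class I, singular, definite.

toshelifish

Attach definiteness definite -al → toshial.
Attach noun class class I -u → toshialu.
Attach case nominative -f → toshialuf.
Attach number singular -ush → toshialufush.
Apply vowel harmony: toshialufush → toshielifish.
Apply vowel deletion: toshielifish → toshelifish.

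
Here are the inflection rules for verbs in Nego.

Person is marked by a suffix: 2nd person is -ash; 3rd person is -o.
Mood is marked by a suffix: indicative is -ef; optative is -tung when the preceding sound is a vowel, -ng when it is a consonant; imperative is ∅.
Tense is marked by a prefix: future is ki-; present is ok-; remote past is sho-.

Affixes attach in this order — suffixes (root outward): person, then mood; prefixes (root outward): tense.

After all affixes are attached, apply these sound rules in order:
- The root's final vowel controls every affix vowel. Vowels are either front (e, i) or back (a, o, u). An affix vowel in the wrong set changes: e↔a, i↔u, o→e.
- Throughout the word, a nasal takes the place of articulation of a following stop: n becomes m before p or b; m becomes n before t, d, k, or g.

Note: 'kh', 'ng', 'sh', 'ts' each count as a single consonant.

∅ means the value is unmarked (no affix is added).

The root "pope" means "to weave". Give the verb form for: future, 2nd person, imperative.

Attach person 2nd person -ash → popeash.
Attach tense future ki- → kipopeash.
mood = imperative: zero marking, form stays kipopeash.
Apply vowel harmony: kipopeash → kipopeesh.
Nasal assimilation: no change.

kipopeesh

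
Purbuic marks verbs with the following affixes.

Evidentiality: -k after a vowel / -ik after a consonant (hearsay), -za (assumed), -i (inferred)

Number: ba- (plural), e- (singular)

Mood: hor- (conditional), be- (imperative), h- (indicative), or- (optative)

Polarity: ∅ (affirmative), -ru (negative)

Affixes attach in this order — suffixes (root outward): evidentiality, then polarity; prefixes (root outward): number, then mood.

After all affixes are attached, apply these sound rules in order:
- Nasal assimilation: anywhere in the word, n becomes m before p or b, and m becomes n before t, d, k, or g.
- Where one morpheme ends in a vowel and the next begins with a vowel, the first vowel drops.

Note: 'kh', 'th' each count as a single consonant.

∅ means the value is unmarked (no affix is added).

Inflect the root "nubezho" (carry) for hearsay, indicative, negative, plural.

Attach evidentiality hearsay -k (after vowel 'o') → nubezhok.
Attach polarity negative -ru → nubezhokru.
Attach number plural ba- → banubezhokru.
Attach mood indicative h- → hbanubezhokru.
Nasal assimilation: no change.
Vowel deletion: no change.

hbanubezhokru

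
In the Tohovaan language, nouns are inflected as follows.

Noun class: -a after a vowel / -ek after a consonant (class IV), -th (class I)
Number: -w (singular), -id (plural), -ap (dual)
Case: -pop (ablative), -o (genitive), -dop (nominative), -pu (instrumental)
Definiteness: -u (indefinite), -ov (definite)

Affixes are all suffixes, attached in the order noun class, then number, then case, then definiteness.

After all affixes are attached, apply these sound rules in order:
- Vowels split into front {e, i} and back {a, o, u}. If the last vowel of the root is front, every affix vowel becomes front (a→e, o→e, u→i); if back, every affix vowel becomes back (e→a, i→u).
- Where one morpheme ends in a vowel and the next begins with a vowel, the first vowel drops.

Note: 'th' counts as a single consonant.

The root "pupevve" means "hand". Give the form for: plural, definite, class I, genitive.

Attach noun class class I -th → pupevveth.
Attach number plural -id → pupevvethid.
Attach case genitive -o → pupevvethido.
Attach definiteness definite -ov → pupevvethidoov.
Apply vowel harmony: pupevvethidoov → pupevvethideev.
Apply vowel deletion: pupevvethideev → pupevvethidev.

pupevvethidev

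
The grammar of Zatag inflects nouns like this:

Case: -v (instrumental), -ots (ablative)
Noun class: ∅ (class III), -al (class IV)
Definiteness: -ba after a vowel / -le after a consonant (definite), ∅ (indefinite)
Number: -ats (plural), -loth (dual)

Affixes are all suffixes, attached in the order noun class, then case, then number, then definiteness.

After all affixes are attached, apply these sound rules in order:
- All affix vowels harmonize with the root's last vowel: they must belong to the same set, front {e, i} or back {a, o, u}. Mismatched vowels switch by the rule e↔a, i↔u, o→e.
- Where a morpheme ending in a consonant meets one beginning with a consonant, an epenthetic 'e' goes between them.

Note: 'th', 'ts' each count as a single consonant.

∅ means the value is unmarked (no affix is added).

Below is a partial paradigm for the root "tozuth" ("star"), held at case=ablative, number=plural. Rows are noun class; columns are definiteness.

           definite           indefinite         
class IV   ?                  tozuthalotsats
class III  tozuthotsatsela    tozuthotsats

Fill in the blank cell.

tozuthalotsatsela

Attach noun class class IV -al → tozuthal.
Attach case ablative -ots → tozuthalots.
Attach number plural -ats → tozuthalotsats.
Attach definiteness definite -le (after consonant 'ts') → tozuthalotsatsle.
Apply vowel harmony: tozuthalotsatsle → tozuthalotsatsla.
Apply epenthesis: tozuthalotsatsla → tozuthalotsatsela.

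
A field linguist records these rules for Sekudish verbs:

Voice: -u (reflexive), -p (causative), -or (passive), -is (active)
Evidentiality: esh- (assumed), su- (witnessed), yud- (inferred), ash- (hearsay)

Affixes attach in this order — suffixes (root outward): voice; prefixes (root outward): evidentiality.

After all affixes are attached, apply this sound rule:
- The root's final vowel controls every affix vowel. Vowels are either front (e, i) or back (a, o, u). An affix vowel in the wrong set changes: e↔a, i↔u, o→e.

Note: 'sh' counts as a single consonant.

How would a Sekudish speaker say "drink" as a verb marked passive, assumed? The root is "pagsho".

ashpagshoor

Attach evidentiality assumed esh- → eshpagsho.
Attach voice passive -or → eshpagshoor.
Apply vowel harmony: eshpagshoor → ashpagshoor.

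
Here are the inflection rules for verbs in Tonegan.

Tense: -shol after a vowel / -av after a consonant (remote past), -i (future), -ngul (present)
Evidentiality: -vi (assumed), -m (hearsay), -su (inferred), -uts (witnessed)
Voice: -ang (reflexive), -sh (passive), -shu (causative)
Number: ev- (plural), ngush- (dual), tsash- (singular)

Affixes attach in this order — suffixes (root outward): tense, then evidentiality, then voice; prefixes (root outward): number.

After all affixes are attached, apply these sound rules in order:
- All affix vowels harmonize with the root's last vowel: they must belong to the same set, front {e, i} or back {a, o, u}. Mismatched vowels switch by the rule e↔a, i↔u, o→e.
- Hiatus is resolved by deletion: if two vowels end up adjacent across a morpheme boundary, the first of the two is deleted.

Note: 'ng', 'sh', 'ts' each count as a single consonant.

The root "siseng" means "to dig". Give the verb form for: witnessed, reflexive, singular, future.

Attach tense future -i → sisengi.
Attach evidentiality witnessed -uts → sisengiuts.
Attach voice reflexive -ang → sisengiutsang.
Attach number singular tsash- → tsashsisengiutsang.
Apply vowel harmony: tsashsisengiutsang → tseshsisengiitseng.
Apply vowel deletion: tseshsisengiitseng → tseshsisengitseng.

tseshsisengitseng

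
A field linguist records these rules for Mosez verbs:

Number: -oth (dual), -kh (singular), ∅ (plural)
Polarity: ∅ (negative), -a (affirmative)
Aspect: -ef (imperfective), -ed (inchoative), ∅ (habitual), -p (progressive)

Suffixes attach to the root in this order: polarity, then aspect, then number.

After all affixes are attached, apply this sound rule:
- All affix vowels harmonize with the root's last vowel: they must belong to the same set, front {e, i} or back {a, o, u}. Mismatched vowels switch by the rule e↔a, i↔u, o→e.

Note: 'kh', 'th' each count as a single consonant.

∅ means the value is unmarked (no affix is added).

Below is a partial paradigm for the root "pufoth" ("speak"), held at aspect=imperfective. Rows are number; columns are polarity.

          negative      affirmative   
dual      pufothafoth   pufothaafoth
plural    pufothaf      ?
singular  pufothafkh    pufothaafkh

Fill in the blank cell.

Attach polarity affirmative -a → pufotha.
Attach aspect imperfective -ef → pufothaef.
number = plural: zero marking, form stays pufothaef.
Apply vowel harmony: pufothaef → pufothaaf.

pufothaaf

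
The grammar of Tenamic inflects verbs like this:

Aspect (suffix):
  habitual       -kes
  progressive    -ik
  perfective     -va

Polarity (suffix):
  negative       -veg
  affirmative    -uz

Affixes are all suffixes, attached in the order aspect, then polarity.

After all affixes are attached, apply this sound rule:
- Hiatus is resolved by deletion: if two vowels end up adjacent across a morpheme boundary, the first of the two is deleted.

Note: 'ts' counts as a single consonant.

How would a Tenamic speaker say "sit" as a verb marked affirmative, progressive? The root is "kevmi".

kevmikuz

Attach aspect progressive -ik → kevmiik.
Attach polarity affirmative -uz → kevmiikuz.
Apply vowel deletion: kevmiikuz → kevmikuz.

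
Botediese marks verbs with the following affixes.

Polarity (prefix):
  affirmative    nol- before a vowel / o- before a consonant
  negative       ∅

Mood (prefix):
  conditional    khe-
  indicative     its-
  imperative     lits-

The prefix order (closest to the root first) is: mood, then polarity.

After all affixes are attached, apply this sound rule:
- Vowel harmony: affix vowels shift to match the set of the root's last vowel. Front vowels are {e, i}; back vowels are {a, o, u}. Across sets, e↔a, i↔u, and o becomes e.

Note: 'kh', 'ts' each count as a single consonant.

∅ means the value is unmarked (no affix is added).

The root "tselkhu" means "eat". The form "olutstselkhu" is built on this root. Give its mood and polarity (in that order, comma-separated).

imperative, affirmative

Segment: o-lits-tselkhu.
mood: lits- → imperative.
polarity: nol/o- → affirmative.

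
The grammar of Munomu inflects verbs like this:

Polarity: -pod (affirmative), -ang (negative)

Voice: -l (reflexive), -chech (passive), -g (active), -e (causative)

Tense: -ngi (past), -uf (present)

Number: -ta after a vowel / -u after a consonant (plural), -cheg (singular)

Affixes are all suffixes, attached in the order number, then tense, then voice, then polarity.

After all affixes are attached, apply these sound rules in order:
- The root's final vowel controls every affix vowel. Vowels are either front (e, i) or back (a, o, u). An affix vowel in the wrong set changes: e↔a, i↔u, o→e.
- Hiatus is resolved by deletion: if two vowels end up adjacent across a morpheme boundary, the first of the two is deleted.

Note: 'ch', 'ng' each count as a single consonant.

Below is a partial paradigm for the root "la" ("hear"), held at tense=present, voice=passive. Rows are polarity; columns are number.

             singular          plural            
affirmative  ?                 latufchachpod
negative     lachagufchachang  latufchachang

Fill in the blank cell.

lachagufchachpod

Attach number singular -cheg → lacheg.
Attach tense present -uf → lacheguf.
Attach voice passive -chech → lachegufchech.
Attach polarity affirmative -pod → lachegufchechpod.
Apply vowel harmony: lachegufchechpod → lachagufchachpod.
Vowel deletion: no change.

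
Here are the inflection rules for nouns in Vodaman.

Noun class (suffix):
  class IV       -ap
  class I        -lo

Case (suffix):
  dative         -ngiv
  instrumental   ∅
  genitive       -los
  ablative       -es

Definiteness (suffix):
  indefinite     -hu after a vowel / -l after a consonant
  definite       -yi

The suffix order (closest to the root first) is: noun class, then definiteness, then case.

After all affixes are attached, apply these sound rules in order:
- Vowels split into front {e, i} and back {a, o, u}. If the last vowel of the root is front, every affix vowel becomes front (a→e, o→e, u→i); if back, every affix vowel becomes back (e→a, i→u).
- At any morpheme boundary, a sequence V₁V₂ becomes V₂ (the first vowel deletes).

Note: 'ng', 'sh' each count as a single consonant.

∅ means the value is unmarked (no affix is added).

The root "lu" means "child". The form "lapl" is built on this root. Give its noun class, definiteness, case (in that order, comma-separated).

class IV, indefinite, instrumental

Segment: lu-ap-l.
noun class: -ap → class IV.
definiteness: -hu/l → indefinite.
case: ∅ → instrumental.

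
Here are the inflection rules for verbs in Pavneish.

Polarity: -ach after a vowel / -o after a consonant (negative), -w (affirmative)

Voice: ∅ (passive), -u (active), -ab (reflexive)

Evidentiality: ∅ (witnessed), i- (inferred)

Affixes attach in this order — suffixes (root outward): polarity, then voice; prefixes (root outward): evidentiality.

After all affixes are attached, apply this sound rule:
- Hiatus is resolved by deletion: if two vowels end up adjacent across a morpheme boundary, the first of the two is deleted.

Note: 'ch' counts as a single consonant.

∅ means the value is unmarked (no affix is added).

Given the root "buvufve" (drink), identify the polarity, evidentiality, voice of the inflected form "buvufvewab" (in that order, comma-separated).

Segment: buvufve-w-ab.
polarity: -w → affirmative.
evidentiality: ∅ → witnessed.
voice: -ab → reflexive.

affirmative, witnessed, reflexive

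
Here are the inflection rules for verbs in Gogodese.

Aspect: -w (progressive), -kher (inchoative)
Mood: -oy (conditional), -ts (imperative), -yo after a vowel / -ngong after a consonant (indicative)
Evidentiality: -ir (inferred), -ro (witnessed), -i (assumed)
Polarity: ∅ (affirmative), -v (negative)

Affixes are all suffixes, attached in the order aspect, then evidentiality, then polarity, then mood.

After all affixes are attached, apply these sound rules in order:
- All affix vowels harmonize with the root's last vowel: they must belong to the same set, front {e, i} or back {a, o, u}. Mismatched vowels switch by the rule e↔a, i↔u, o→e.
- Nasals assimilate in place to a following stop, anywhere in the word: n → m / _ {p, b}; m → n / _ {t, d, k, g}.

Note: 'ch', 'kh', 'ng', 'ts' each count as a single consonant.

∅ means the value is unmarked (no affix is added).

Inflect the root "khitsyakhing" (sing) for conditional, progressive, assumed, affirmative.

Attach aspect progressive -w → khitsyakhingw.
Attach evidentiality assumed -i → khitsyakhingwi.
polarity = affirmative: zero marking, form stays khitsyakhingwi.
Attach mood conditional -oy → khitsyakhingwioy.
Apply vowel harmony: khitsyakhingwioy → khitsyakhingwiey.
Nasal assimilation: no change.

khitsyakhingwiey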